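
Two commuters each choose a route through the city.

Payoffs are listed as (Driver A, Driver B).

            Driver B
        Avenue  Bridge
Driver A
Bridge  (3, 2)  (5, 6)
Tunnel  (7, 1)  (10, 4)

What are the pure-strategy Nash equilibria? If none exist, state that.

Driver A against Avenue: payoffs 3, 7 → best response Tunnel.
Driver A against Bridge: payoffs 5, 10 → best response Tunnel.
Driver B against Bridge: payoffs 2, 6 → best response Bridge.
Driver B against Tunnel: payoffs 1, 4 → best response Bridge.
Mutual best responses: (Tunnel, Bridge).

Pure NE: (Tunnel, Bridge)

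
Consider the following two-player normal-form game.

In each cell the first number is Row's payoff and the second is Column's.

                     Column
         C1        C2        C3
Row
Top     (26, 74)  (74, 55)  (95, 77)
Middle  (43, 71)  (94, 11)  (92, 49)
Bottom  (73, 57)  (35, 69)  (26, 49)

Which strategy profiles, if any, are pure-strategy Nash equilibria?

The unique pure-strategy Nash equilibrium is (Top, C3).

Mark each player's best response to every combination of opponents' strategies; a profile where every player is best-responding is a pure Nash equilibrium.
Row against C1: payoffs 26, 43, 73 → best response Bottom.
Row against C2: payoffs 74, 94, 35 → best response Middle.
Row against C3: payoffs 95, 92, 26 → best response Top.
Column against Top: payoffs 74, 55, 77 → best response C3.
Column against Middle: payoffs 71, 11, 49 → best response C1.
Column against Bottom: payoffs 57, 69, 49 → best response C2.
Mutual best responses: (Top, C3).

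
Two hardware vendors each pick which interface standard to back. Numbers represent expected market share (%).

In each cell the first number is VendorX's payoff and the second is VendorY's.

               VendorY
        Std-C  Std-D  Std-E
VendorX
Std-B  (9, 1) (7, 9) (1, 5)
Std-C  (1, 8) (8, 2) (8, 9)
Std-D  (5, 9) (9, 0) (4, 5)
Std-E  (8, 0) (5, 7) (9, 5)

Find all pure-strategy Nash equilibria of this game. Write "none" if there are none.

VendorX against Std-C: payoffs 9, 1, 5, 8 → best response Std-B.
VendorX against Std-D: payoffs 7, 8, 9, 5 → best response Std-D.
VendorX against Std-E: payoffs 1, 8, 4, 9 → best response Std-E.
VendorY against Std-B: payoffs 1, 9, 5 → best response Std-D.
VendorY against Std-C: payoffs 8, 2, 9 → best response Std-E.
VendorY against Std-D: payoffs 9, 0, 5 → best response Std-C.
VendorY against Std-E: payoffs 0, 7, 5 → best response Std-D.
No profile is a mutual best response for all players.

There is no pure-strategy Nash equilibrium.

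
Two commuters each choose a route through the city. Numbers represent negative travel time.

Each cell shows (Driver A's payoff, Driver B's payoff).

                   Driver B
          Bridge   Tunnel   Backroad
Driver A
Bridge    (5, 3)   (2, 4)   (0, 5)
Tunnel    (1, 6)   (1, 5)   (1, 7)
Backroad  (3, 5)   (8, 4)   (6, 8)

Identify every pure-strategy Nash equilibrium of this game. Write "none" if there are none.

Pure NE: (Backroad, Backroad)

For each strategy profile, look for a profitable unilateral deviation.
(Bridge, Bridge): Driver B can switch to Tunnel (3 → 4). Not NE.
(Bridge, Tunnel): Driver A can switch to Backroad (2 → 8). Not NE.
(Bridge, Backroad): Driver A can switch to Tunnel (0 → 1). Not NE.
(Tunnel, Bridge): Driver A can switch to Bridge (1 → 5). Not NE.
(Tunnel, Tunnel): Driver A can switch to Bridge (1 → 2). Not NE.
(Tunnel, Backroad): Driver A can switch to Backroad (1 → 6). Not NE.
(Backroad, Bridge): Driver A can switch to Bridge (3 → 5). Not NE.
(Backroad, Tunnel): Driver B can switch to Bridge (4 → 5). Not NE.
(Backroad, Backroad): Driver A gets 6, best alternative 1; Driver B gets 8, best alternative 5. No profitable deviation — NE.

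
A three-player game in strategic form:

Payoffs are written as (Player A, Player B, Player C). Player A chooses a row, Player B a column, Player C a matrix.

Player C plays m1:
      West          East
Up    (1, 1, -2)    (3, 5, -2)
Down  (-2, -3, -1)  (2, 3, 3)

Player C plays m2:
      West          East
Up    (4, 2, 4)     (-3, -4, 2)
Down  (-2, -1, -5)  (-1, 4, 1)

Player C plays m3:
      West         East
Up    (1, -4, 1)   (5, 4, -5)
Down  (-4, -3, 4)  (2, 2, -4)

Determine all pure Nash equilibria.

Player A against (West, m1): payoffs 1, -2 → best response Up.
Player A against (West, m2): payoffs 4, -2 → best response Up.
Player A against (West, m3): payoffs 1, -4 → best response Up.
Player A against (East, m1): payoffs 3, 2 → best response Up.
Player A against (East, m2): payoffs -3, -1 → best response Down.
Player A against (East, m3): payoffs 5, 2 → best response Up.
Player B against (Up, m1): payoffs 1, 5 → best response East.
Player B against (Up, m2): payoffs 2, -4 → best response West.
Player B against (Up, m3): payoffs -4, 4 → best response East.
Player B against (Down, m1): payoffs -3, 3 → best response East.
Player B against (Down, m2): payoffs -1, 4 → best response East.
Player B against (Down, m3): payoffs -3, 2 → best response East.
Player C against (Up, West): payoffs -2, 4, 1 → best response m2.
Player C against (Up, East): payoffs -2, 2, -5 → best response m2.
Player C against (Down, West): payoffs -1, -5, 4 → best response m3.
Player C against (Down, East): payoffs 3, 1, -4 → best response m1.
Mutual best responses: (Up, West, m2).

Pure NE: (Up, West, m2)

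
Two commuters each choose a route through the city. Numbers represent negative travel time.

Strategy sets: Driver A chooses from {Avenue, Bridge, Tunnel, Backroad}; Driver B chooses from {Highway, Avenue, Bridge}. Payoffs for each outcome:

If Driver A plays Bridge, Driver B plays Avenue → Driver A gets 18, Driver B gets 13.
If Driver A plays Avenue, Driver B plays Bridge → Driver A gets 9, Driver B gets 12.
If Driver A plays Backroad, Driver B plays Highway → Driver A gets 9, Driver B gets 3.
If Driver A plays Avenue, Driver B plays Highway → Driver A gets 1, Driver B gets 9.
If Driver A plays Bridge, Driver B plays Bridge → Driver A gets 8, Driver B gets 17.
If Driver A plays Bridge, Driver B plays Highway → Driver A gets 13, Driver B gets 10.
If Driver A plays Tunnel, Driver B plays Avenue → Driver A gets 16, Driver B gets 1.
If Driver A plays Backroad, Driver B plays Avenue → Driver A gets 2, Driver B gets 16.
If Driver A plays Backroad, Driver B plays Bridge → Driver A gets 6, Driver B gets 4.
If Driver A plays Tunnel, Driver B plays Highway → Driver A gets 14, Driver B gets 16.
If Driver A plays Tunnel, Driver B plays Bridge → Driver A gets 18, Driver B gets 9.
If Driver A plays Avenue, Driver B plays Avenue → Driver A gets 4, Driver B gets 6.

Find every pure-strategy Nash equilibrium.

(Tunnel, Highway)

Driver A against Highway: payoffs 1, 13, 14, 9 → best response Tunnel.
Driver A against Avenue: payoffs 4, 18, 16, 2 → best response Bridge.
Driver A against Bridge: payoffs 9, 8, 18, 6 → best response Tunnel.
Driver B against Avenue: payoffs 9, 6, 12 → best response Bridge.
Driver B against Bridge: payoffs 10, 13, 17 → best response Bridge.
Driver B against Tunnel: payoffs 16, 1, 9 → best response Highway.
Driver B against Backroad: payoffs 3, 16, 4 → best response Avenue.
Mutual best responses: (Tunnel, Highway).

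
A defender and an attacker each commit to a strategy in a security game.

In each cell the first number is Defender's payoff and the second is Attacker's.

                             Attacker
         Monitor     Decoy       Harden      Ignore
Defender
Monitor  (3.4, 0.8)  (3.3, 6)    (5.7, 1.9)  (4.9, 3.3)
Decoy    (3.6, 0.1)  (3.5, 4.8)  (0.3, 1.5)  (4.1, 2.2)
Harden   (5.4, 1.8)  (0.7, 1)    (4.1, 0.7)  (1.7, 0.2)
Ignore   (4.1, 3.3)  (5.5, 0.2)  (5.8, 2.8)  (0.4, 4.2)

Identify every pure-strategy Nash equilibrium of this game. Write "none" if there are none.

Defender against Monitor: payoffs 3.4, 3.6, 5.4, 4.1 → best response Harden.
Defender against Decoy: payoffs 3.3, 3.5, 0.7, 5.5 → best response Ignore.
Defender against Harden: payoffs 5.7, 0.3, 4.1, 5.8 → best response Ignore.
Defender against Ignore: payoffs 4.9, 4.1, 1.7, 0.4 → best response Monitor.
Attacker against Monitor: payoffs 0.8, 6, 1.9, 3.3 → best response Decoy.
Attacker against Decoy: payoffs 0.1, 4.8, 1.5, 2.2 → best response Decoy.
Attacker against Harden: payoffs 1.8, 1, 0.7, 0.2 → best response Monitor.
Attacker against Ignore: payoffs 3.3, 0.2, 2.8, 4.2 → best response Ignore.
Mutual best responses: (Harden, Monitor).

(Harden, Monitor)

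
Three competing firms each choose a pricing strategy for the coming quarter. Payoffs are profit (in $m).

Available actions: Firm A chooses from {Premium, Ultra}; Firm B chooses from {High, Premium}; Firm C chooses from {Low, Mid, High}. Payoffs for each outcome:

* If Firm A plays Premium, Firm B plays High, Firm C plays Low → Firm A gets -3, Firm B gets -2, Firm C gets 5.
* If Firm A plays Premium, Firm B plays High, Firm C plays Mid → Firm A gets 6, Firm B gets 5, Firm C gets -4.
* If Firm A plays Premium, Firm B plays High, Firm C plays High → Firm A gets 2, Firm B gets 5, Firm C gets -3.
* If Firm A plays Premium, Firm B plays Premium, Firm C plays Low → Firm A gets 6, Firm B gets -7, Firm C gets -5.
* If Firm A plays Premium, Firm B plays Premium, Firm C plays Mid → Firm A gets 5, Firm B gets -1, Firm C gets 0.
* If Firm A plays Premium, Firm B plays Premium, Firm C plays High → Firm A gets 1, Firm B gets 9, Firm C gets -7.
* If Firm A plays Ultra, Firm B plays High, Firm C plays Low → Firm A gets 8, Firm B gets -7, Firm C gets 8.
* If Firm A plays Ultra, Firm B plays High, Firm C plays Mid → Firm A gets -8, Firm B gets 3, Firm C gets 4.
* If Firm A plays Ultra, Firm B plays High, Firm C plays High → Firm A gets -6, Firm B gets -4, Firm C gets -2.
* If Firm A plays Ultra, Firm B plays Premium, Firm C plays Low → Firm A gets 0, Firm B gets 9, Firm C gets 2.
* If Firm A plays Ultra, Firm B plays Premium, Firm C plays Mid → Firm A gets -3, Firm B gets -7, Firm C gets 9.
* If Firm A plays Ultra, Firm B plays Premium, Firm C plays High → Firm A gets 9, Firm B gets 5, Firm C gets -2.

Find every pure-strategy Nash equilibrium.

For each strategy profile, look for a profitable unilateral deviation.
(Premium, High, Low): Firm A can switch to Ultra (-3 → 8). Not NE.
(Premium, High, Mid): Firm C can switch to Low (-4 → 5). Not NE.
(Premium, High, High): Firm B can switch to Premium (5 → 9). Not NE.
(Premium, Premium, Low): Firm B can switch to High (-7 → -2). Not NE.
(Premium, Premium, Mid): Firm B can switch to High (-1 → 5). Not NE.
(Premium, Premium, High): Firm A can switch to Ultra (1 → 9). Not NE.
(Ultra, High, Low): Firm B can switch to Premium (-7 → 9). Not NE.
(Ultra, High, Mid): Firm A can switch to Premium (-8 → 6). Not NE.
(Ultra, High, High): Firm A can switch to Premium (-6 → 2). Not NE.
(Ultra, Premium, Low): Firm A can switch to Premium (0 → 6). Not NE.
(The remaining 2 profiles each have a profitable deviation by the same check.)

No pure-strategy Nash equilibrium.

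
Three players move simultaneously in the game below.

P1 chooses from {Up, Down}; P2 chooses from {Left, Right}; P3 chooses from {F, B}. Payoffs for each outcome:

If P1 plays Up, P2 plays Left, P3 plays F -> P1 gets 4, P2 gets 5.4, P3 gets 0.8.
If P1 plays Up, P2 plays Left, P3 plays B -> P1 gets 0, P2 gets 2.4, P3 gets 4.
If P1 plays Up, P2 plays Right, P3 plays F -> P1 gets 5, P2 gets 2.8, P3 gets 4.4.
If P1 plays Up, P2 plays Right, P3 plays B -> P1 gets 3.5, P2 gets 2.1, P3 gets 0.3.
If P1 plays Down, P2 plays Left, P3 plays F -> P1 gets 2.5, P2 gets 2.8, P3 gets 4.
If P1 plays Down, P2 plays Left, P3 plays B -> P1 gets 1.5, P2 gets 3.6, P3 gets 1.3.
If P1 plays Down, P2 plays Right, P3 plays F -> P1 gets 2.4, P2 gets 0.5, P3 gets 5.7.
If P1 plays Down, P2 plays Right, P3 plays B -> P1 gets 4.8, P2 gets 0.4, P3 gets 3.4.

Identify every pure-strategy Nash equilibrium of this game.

For each player, find the best response to each opponent profile; mutual best responses are the pure NE.
P1 against (Left, F): payoffs 4, 2.5 → best response Up.
P1 against (Left, B): payoffs 0, 1.5 → best response Down.
P1 against (Right, F): payoffs 5, 2.4 → best response Up.
P1 against (Right, B): payoffs 3.5, 4.8 → best response Down.
P2 against (Up, F): payoffs 5.4, 2.8 → best response Left.
P2 against (Up, B): payoffs 2.4, 2.1 → best response Left.
P2 against (Down, F): payoffs 2.8, 0.5 → best response Left.
P2 against (Down, B): payoffs 3.6, 0.4 → best response Left.
P3 against (Up, Left): payoffs 0.8, 4 → best response B.
P3 against (Up, Right): payoffs 4.4, 0.3 → best response F.
P3 against (Down, Left): payoffs 4, 1.3 → best response F.
P3 against (Down, Right): payoffs 5.7, 3.4 → best response F.
No profile is a mutual best response for all players.

none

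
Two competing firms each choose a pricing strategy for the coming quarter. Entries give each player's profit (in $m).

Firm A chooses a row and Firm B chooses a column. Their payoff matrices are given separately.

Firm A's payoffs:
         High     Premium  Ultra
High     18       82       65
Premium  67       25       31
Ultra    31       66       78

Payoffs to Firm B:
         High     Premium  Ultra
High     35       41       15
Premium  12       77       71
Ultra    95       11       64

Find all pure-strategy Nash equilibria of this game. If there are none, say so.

(High, Premium)

Firm A against High: payoffs 18, 67, 31 → best response Premium.
Firm A against Premium: payoffs 82, 25, 66 → best response High.
Firm A against Ultra: payoffs 65, 31, 78 → best response Ultra.
Firm B against High: payoffs 35, 41, 15 → best response Premium.
Firm B against Premium: payoffs 12, 77, 71 → best response Premium.
Firm B against Ultra: payoffs 95, 11, 64 → best response High.
Mutual best responses: (High, Premium).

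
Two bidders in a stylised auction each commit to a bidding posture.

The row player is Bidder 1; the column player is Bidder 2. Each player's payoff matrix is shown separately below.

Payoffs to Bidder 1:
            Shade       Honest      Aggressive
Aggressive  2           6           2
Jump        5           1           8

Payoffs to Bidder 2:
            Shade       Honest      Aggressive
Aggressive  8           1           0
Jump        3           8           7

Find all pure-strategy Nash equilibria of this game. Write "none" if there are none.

Bidder 1 against Shade: payoffs 2, 5 → best response Jump.
Bidder 1 against Honest: payoffs 6, 1 → best response Aggressive.
Bidder 1 against Aggressive: payoffs 2, 8 → best response Jump.
Bidder 2 against Aggressive: payoffs 8, 1, 0 → best response Shade.
Bidder 2 against Jump: payoffs 3, 8, 7 → best response Honest.
No profile is a mutual best response for all players.

No pure-strategy Nash equilibrium.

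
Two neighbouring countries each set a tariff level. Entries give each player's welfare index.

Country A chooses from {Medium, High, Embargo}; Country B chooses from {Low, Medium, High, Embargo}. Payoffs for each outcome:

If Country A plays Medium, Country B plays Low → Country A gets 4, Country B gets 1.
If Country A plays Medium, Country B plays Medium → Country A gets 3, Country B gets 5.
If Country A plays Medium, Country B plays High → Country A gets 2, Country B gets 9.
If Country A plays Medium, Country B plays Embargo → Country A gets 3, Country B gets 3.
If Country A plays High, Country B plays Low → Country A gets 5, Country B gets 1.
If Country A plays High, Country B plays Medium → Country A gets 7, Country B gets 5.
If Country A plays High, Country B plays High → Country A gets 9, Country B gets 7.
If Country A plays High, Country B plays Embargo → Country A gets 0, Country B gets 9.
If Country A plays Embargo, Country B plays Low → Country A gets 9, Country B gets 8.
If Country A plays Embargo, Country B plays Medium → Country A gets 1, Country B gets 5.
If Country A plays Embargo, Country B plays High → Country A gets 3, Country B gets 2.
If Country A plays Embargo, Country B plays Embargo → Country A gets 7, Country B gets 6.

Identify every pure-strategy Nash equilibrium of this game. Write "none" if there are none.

For each player, find the best response to each opponent profile; mutual best responses are the pure NE.
Country A against Low: payoffs 4, 5, 9 → best response Embargo.
Country A against Medium: payoffs 3, 7, 1 → best response High.
Country A against High: payoffs 2, 9, 3 → best response High.
Country A against Embargo: payoffs 3, 0, 7 → best response Embargo.
Country B against Medium: payoffs 1, 5, 9, 3 → best response High.
Country B against High: payoffs 1, 5, 7, 9 → best response Embargo.
Country B against Embargo: payoffs 8, 5, 2, 6 → best response Low.
Mutual best responses: (Embargo, Low).

The unique pure-strategy Nash equilibrium is (Embargo, Low).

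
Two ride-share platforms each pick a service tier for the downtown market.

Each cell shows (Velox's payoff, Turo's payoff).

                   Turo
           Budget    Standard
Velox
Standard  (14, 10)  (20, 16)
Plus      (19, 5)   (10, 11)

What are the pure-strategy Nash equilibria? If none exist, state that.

(Standard, Standard)

(Standard, Budget): Velox can switch to Plus (14 → 19). Not NE.
(Standard, Standard): Velox gets 20, best alternative 10; Turo gets 16, best alternative 10. No profitable deviation — NE.
(Plus, Budget): Turo can switch to Standard (5 → 11). Not NE.
(Plus, Standard): Velox can switch to Standard (10 → 20). Not NE.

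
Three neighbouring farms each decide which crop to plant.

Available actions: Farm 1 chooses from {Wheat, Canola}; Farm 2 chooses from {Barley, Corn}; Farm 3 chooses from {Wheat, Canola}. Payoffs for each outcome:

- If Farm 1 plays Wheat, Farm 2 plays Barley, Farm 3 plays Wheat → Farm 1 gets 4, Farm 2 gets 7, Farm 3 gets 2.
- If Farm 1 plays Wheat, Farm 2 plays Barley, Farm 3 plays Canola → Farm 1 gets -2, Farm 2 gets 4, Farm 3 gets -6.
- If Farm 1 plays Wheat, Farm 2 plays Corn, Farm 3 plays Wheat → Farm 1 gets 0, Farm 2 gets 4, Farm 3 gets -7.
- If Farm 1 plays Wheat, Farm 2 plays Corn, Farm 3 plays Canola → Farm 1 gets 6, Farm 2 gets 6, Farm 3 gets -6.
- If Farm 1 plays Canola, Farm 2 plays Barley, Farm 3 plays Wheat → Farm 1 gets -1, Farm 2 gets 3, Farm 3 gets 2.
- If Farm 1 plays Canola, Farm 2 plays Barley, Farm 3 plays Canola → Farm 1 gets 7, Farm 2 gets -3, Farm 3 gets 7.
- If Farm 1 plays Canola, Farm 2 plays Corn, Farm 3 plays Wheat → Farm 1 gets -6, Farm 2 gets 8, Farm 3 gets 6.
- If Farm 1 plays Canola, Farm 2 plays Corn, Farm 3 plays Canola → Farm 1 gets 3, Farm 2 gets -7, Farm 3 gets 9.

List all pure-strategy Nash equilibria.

The pure Nash equilibria are (Wheat, Barley, Wheat); (Wheat, Corn, Canola); (Canola, Barley, Canola).

Farm 1 against (Barley, Wheat): payoffs 4, -1 → best response Wheat.
Farm 1 against (Barley, Canola): payoffs -2, 7 → best response Canola.
Farm 1 against (Corn, Wheat): payoffs 0, -6 → best response Wheat.
Farm 1 against (Corn, Canola): payoffs 6, 3 → best response Wheat.
Farm 2 against (Wheat, Wheat): payoffs 7, 4 → best response Barley.
Farm 2 against (Wheat, Canola): payoffs 4, 6 → best response Corn.
Farm 2 against (Canola, Wheat): payoffs 3, 8 → best response Corn.
Farm 2 against (Canola, Canola): payoffs -3, -7 → best response Barley.
Farm 3 against (Wheat, Barley): payoffs 2, -6 → best response Wheat.
Farm 3 against (Wheat, Corn): payoffs -7, -6 → best response Canola.
Farm 3 against (Canola, Barley): payoffs 2, 7 → best response Canola.
Farm 3 against (Canola, Corn): payoffs 6, 9 → best response Canola.
Mutual best responses: (Wheat, Barley, Wheat); (Wheat, Corn, Canola); (Canola, Barley, Canola).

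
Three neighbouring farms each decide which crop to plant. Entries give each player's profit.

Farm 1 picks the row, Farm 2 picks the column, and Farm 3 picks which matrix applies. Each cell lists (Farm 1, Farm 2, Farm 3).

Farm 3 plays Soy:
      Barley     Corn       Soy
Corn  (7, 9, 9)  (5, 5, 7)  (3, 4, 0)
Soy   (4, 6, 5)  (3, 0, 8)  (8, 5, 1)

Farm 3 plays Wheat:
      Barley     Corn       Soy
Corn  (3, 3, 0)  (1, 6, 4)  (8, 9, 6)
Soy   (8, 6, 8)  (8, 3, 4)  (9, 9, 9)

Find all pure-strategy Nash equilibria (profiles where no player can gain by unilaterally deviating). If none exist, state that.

For each strategy profile, look for a profitable unilateral deviation.
(Corn, Barley, Soy): Farm 1 gets 7, best alternative 4; Farm 2 gets 9, best alternative 5; Farm 3 gets 9, best alternative 0. No profitable deviation — NE.
(Corn, Barley, Wheat): Farm 1 can switch to Soy (3 → 8). Not NE.
(Corn, Corn, Soy): Farm 2 can switch to Barley (5 → 9). Not NE.
(Corn, Corn, Wheat): Farm 1 can switch to Soy (1 → 8). Not NE.
(Corn, Soy, Soy): Farm 1 can switch to Soy (3 → 8). Not NE.
(Corn, Soy, Wheat): Farm 1 can switch to Soy (8 → 9). Not NE.
(Soy, Barley, Soy): Farm 1 can switch to Corn (4 → 7). Not NE.
(Soy, Soy, Wheat): Farm 1 gets 9, best alternative 8; Farm 2 gets 9, best alternative 6; Farm 3 gets 9, best alternative 1. No profitable deviation — NE.
(The remaining 4 profiles each have a profitable deviation by the same check.)

(Corn, Barley, Soy) and (Soy, Soy, Wheat)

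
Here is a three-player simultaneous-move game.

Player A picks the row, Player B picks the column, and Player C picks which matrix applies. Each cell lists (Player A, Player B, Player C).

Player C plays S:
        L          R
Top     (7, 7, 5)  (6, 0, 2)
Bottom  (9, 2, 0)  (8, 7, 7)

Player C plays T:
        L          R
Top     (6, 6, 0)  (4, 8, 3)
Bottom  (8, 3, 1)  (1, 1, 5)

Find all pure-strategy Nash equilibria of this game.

Player A against (L, S): payoffs 7, 9 → best response Bottom.
Player A against (L, T): payoffs 6, 8 → best response Bottom.
Player A against (R, S): payoffs 6, 8 → best response Bottom.
Player A against (R, T): payoffs 4, 1 → best response Top.
Player B against (Top, S): payoffs 7, 0 → best response L.
Player B against (Top, T): payoffs 6, 8 → best response R.
Player B against (Bottom, S): payoffs 2, 7 → best response R.
Player B against (Bottom, T): payoffs 3, 1 → best response L.
Player C against (Top, L): payoffs 5, 0 → best response S.
Player C against (Top, R): payoffs 2, 3 → best response T.
Player C against (Bottom, L): payoffs 0, 1 → best response T.
Player C against (Bottom, R): payoffs 7, 5 → best response S.
Mutual best responses: (Top, R, T); (Bottom, L, T); (Bottom, R, S).

Pure-strategy Nash equilibria: (Top, R, T); (Bottom, L, T); (Bottom, R, S)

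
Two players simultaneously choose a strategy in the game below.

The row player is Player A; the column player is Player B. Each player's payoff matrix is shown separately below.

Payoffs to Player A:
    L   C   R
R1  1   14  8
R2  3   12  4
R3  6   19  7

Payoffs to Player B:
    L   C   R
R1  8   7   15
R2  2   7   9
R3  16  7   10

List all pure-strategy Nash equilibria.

The pure Nash equilibria are (R1, R), (R3, L).

Check each profile: it is a Nash equilibrium iff no player can strictly gain by switching unilaterally.
(R1, L): Player A can switch to R2 (1 → 3). Not NE.
(R1, C): Player A can switch to R3 (14 → 19). Not NE.
(R1, R): Player A gets 8, best alternative 7; Player B gets 15, best alternative 8. No profitable deviation — NE.
(R2, L): Player A can switch to R3 (3 → 6). Not NE.
(R2, C): Player A can switch to R1 (12 → 14). Not NE.
(R2, R): Player A can switch to R1 (4 → 8). Not NE.
(R3, L): Player A gets 6, best alternative 3; Player B gets 16, best alternative 10. No profitable deviation — NE.
(R3, C): Player B can switch to L (7 → 16). Not NE.
(R3, R): Player A can switch to R1 (7 → 8). Not NE.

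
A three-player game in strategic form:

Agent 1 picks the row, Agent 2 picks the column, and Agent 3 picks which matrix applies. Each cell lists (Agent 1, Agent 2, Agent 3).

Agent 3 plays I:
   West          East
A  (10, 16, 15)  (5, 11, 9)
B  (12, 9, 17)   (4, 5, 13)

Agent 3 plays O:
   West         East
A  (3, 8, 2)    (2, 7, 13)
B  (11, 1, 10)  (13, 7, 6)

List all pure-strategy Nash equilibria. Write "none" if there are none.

(B, West, I)

For each player, find the best response to each opponent profile; mutual best responses are the pure NE.
Agent 1 against (West, I): payoffs 10, 12 → best response B.
Agent 1 against (West, O): payoffs 3, 11 → best response B.
Agent 1 against (East, I): payoffs 5, 4 → best response A.
Agent 1 against (East, O): payoffs 2, 13 → best response B.
Agent 2 against (A, I): payoffs 16, 11 → best response West.
Agent 2 against (A, O): payoffs 8, 7 → best response West.
Agent 2 against (B, I): payoffs 9, 5 → best response West.
Agent 2 against (B, O): payoffs 1, 7 → best response East.
Agent 3 against (A, West): payoffs 15, 2 → best response I.
Agent 3 against (A, East): payoffs 9, 13 → best response O.
Agent 3 against (B, West): payoffs 17, 10 → best response I.
Agent 3 against (B, East): payoffs 13, 6 → best response I.
Mutual best responses: (B, West, I).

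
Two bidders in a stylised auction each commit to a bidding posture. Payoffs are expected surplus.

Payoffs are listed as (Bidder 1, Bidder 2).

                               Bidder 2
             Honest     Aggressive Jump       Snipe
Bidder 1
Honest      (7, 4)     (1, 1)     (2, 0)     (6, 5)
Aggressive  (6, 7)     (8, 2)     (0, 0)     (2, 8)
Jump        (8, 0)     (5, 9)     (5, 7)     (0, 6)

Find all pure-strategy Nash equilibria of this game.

(Honest, Snipe)

For each strategy profile, look for a profitable unilateral deviation.
(Honest, Honest): Bidder 1 can switch to Jump (7 → 8). Not NE.
(Honest, Aggressive): Bidder 1 can switch to Aggressive (1 → 8). Not NE.
(Honest, Jump): Bidder 1 can switch to Jump (2 → 5). Not NE.
(Honest, Snipe): Bidder 1 gets 6, best alternative 2; Bidder 2 gets 5, best alternative 4. No profitable deviation — NE.
(Aggressive, Honest): Bidder 1 can switch to Honest (6 → 7). Not NE.
(Aggressive, Aggressive): Bidder 2 can switch to Honest (2 → 7). Not NE.
(Aggressive, Jump): Bidder 1 can switch to Honest (0 → 2). Not NE.
(Aggressive, Snipe): Bidder 1 can switch to Honest (2 → 6). Not NE.
(Jump, Honest): Bidder 2 can switch to Aggressive (0 → 9). Not NE.
(The remaining 3 profiles each have a profitable deviation by the same check.)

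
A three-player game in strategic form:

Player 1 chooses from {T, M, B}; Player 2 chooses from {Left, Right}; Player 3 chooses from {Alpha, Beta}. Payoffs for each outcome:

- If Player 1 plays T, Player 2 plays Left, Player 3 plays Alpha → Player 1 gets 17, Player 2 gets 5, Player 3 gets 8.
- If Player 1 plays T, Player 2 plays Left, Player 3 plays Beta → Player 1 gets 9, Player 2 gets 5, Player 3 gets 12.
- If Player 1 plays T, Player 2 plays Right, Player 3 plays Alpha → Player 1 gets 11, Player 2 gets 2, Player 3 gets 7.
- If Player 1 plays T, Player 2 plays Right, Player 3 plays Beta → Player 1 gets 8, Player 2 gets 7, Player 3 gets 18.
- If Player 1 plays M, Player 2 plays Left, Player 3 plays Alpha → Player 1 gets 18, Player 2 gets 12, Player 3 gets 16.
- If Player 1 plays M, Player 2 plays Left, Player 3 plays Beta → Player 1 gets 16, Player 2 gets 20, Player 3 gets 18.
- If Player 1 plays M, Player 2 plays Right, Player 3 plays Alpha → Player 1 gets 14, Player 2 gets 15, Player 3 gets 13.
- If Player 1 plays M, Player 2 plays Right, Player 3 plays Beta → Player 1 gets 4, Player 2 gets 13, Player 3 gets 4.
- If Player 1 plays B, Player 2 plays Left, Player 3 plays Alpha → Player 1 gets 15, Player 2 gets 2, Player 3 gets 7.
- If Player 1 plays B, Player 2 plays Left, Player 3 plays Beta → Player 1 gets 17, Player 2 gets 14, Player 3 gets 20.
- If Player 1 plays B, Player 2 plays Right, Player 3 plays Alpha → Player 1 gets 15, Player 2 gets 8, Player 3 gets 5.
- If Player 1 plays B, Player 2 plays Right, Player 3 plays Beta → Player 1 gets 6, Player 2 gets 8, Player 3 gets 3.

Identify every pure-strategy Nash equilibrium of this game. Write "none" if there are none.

For each strategy profile, look for a profitable unilateral deviation.
(T, Left, Alpha): Player 1 can switch to M (17 → 18). Not NE.
(T, Left, Beta): Player 1 can switch to M (9 → 16). Not NE.
(T, Right, Alpha): Player 1 can switch to M (11 → 14). Not NE.
(T, Right, Beta): Player 1 gets 8, best alternative 6; Player 2 gets 7, best alternative 5; Player 3 gets 18, best alternative 7. No profitable deviation — NE.
(M, Left, Alpha): Player 2 can switch to Right (12 → 15). Not NE.
(M, Left, Beta): Player 1 can switch to B (16 → 17). Not NE.
(M, Right, Alpha): Player 1 can switch to B (14 → 15). Not NE.
(M, Right, Beta): Player 1 can switch to T (4 → 8). Not NE.
(B, Left, Alpha): Player 1 can switch to T (15 → 17). Not NE.
(B, Left, Beta): Player 1 gets 17, best alternative 16; Player 2 gets 14, best alternative 8; Player 3 gets 20, best alternative 7. No profitable deviation — NE.
(B, Right, Alpha): Player 1 gets 15, best alternative 14; Player 2 gets 8, best alternative 2; Player 3 gets 5, best alternative 3. No profitable deviation — NE.
(B, Right, Beta): Player 1 can switch to T (6 → 8). Not NE.

(T, Right, Beta) and (B, Left, Beta) and (B, Right, Alpha)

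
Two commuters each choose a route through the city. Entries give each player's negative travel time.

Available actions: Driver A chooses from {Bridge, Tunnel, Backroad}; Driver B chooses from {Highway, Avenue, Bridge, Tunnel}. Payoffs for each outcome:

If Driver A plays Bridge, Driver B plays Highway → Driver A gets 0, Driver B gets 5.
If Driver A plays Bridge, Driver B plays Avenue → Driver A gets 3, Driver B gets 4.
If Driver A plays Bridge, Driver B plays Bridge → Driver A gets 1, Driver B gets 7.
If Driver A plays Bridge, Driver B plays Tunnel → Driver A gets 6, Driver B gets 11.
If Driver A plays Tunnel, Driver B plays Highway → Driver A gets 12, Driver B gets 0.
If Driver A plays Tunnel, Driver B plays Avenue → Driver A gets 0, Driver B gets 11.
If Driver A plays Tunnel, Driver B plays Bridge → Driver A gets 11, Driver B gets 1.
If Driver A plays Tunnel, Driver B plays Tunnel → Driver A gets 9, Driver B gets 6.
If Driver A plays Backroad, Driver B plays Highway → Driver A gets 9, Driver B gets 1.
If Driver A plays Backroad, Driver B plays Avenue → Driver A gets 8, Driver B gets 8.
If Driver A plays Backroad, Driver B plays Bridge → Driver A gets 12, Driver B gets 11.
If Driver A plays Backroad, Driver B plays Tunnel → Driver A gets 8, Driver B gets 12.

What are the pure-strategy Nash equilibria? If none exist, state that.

Check each profile: it is a Nash equilibrium iff no player can strictly gain by switching unilaterally.
(Bridge, Highway): Driver A can switch to Tunnel (0 → 12). Not NE.
(Bridge, Avenue): Driver A can switch to Backroad (3 → 8). Not NE.
(Bridge, Bridge): Driver A can switch to Tunnel (1 → 11). Not NE.
(Bridge, Tunnel): Driver A can switch to Tunnel (6 → 9). Not NE.
(Tunnel, Highway): Driver B can switch to Avenue (0 → 11). Not NE.
(Tunnel, Avenue): Driver A can switch to Bridge (0 → 3). Not NE.
(Tunnel, Bridge): Driver A can switch to Backroad (11 → 12). Not NE.
(Tunnel, Tunnel): Driver B can switch to Avenue (6 → 11). Not NE.
(Backroad, Highway): Driver A can switch to Tunnel (9 → 12). Not NE.
(Backroad, Avenue): Driver B can switch to Bridge (8 → 11). Not NE.
(Backroad, Bridge): Driver B can switch to Tunnel (11 → 12). Not NE.
(Backroad, Tunnel): Driver A can switch to Tunnel (8 → 9). Not NE.

No pure-strategy Nash equilibrium.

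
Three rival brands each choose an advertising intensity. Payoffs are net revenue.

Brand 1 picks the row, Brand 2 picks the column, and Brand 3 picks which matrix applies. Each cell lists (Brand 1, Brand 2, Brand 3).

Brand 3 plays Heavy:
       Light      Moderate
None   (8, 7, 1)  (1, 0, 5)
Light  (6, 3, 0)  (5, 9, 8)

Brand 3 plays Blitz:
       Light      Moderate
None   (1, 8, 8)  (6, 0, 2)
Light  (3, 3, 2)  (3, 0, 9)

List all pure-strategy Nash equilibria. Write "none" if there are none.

For each player, find the best response to each opponent profile; mutual best responses are the pure NE.
Brand 1 against (Light, Heavy): payoffs 8, 6 → best response None.
Brand 1 against (Light, Blitz): payoffs 1, 3 → best response Light.
Brand 1 against (Moderate, Heavy): payoffs 1, 5 → best response Light.
Brand 1 against (Moderate, Blitz): payoffs 6, 3 → best response None.
Brand 2 against (None, Heavy): payoffs 7, 0 → best response Light.
Brand 2 against (None, Blitz): payoffs 8, 0 → best response Light.
Brand 2 against (Light, Heavy): payoffs 3, 9 → best response Moderate.
Brand 2 against (Light, Blitz): payoffs 3, 0 → best response Light.
Brand 3 against (None, Light): payoffs 1, 8 → best response Blitz.
Brand 3 against (None, Moderate): payoffs 5, 2 → best response Heavy.
Brand 3 against (Light, Light): payoffs 0, 2 → best response Blitz.
Brand 3 against (Light, Moderate): payoffs 8, 9 → best response Blitz.
Mutual best responses: (Light, Light, Blitz).

(Light, Light, Blitz)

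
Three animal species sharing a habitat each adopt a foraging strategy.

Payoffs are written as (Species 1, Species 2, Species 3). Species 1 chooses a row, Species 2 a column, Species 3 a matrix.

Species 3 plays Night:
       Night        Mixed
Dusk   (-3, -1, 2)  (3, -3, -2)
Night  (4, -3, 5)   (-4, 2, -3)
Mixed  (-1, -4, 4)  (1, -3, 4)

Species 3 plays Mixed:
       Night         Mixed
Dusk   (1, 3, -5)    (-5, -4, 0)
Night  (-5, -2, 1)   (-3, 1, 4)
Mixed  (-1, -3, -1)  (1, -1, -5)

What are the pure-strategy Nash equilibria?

There is no pure-strategy Nash equilibrium.

(Dusk, Night, Night): Species 1 can switch to Night (-3 → 4). Not NE.
(Dusk, Night, Mixed): Species 3 can switch to Night (-5 → 2). Not NE.
(Dusk, Mixed, Night): Species 2 can switch to Night (-3 → -1). Not NE.
(Dusk, Mixed, Mixed): Species 1 can switch to Night (-5 → -3). Not NE.
(Night, Night, Night): Species 2 can switch to Mixed (-3 → 2). Not NE.
(Night, Night, Mixed): Species 1 can switch to Dusk (-5 → 1). Not NE.
(Night, Mixed, Night): Species 1 can switch to Dusk (-4 → 3). Not NE.
(Night, Mixed, Mixed): Species 1 can switch to Mixed (-3 → 1). Not NE.
(Mixed, Night, Night): Species 1 can switch to Night (-1 → 4). Not NE.
(Mixed, Night, Mixed): Species 1 can switch to Dusk (-1 → 1). Not NE.
(Mixed, Mixed, Night): Species 1 can switch to Dusk (1 → 3). Not NE.
(Mixed, Mixed, Mixed): Species 3 can switch to Night (-5 → 4). Not NE.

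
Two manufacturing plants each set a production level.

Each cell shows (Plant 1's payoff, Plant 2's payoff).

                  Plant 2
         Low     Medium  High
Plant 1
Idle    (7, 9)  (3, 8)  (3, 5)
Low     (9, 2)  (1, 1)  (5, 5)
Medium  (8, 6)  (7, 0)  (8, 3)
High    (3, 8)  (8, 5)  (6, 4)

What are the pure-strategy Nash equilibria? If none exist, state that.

Mark each player's best response to every combination of opponents' strategies; a profile where every player is best-responding is a pure Nash equilibrium.
Plant 1 against Low: payoffs 7, 9, 8, 3 → best response Low.
Plant 1 against Medium: payoffs 3, 1, 7, 8 → best response High.
Plant 1 against High: payoffs 3, 5, 8, 6 → best response Medium.
Plant 2 against Idle: payoffs 9, 8, 5 → best response Low.
Plant 2 against Low: payoffs 2, 1, 5 → best response High.
Plant 2 against Medium: payoffs 6, 0, 3 → best response Low.
Plant 2 against High: payoffs 8, 5, 4 → best response Low.
No profile is a mutual best response for all players.

This game has no pure Nash equilibrium.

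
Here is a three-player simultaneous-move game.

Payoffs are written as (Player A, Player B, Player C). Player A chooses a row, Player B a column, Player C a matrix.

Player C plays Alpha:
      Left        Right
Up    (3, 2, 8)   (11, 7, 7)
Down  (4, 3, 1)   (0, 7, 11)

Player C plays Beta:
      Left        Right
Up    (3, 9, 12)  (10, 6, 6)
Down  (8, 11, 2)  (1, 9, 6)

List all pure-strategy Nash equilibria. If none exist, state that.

The pure Nash equilibria are (Up, Right, Alpha); (Down, Left, Beta).

For each player, find the best response to each opponent profile; mutual best responses are the pure NE.
Player A against (Left, Alpha): payoffs 3, 4 → best response Down.
Player A against (Left, Beta): payoffs 3, 8 → best response Down.
Player A against (Right, Alpha): payoffs 11, 0 → best response Up.
Player A against (Right, Beta): payoffs 10, 1 → best response Up.
Player B against (Up, Alpha): payoffs 2, 7 → best response Right.
Player B against (Up, Beta): payoffs 9, 6 → best response Left.
Player B against (Down, Alpha): payoffs 3, 7 → best response Right.
Player B against (Down, Beta): payoffs 11, 9 → best response Left.
Player C against (Up, Left): payoffs 8, 12 → best response Beta.
Player C against (Up, Right): payoffs 7, 6 → best response Alpha.
Player C against (Down, Left): payoffs 1, 2 → best response Beta.
Player C against (Down, Right): payoffs 11, 6 → best response Alpha.
Mutual best responses: (Up, Right, Alpha); (Down, Left, Beta).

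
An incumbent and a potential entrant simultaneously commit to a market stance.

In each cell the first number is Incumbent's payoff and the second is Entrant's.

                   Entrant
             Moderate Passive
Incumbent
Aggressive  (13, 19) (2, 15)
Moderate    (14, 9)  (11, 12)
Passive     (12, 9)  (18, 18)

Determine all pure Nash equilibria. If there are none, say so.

Incumbent against Moderate: payoffs 13, 14, 12 → best response Moderate.
Incumbent against Passive: payoffs 2, 11, 18 → best response Passive.
Entrant against Aggressive: payoffs 19, 15 → best response Moderate.
Entrant against Moderate: payoffs 9, 12 → best response Passive.
Entrant against Passive: payoffs 9, 18 → best response Passive.
Mutual best responses: (Passive, Passive).

(Passive, Passive)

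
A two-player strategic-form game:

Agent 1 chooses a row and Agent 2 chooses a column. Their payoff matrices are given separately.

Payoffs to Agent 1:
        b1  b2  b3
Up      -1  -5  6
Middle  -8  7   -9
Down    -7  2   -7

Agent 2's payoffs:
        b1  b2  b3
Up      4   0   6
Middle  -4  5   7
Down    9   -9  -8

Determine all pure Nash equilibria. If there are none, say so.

Agent 1 against b1: payoffs -1, -8, -7 → best response Up.
Agent 1 against b2: payoffs -5, 7, 2 → best response Middle.
Agent 1 against b3: payoffs 6, -9, -7 → best response Up.
Agent 2 against Up: payoffs 4, 0, 6 → best response b3.
Agent 2 against Middle: payoffs -4, 5, 7 → best response b3.
Agent 2 against Down: payoffs 9, -9, -8 → best response b1.
Mutual best responses: (Up, b3).

Pure NE: (Up, b3)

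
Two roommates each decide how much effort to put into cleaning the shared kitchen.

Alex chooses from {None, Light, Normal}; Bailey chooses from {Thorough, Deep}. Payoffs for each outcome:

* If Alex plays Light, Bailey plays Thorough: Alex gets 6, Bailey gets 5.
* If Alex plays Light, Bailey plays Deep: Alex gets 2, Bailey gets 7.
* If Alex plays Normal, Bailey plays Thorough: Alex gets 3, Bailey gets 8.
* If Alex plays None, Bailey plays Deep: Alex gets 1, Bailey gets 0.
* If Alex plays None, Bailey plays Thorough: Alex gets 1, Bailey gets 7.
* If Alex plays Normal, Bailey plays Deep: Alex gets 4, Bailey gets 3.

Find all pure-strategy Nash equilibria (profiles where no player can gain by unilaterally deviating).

This game has no pure Nash equilibrium.

Alex against Thorough: payoffs 1, 6, 3 → best response Light.
Alex against Deep: payoffs 1, 2, 4 → best response Normal.
Bailey against None: payoffs 7, 0 → best response Thorough.
Bailey against Light: payoffs 5, 7 → best response Deep.
Bailey against Normal: payoffs 8, 3 → best response Thorough.
No profile is a mutual best response for all players.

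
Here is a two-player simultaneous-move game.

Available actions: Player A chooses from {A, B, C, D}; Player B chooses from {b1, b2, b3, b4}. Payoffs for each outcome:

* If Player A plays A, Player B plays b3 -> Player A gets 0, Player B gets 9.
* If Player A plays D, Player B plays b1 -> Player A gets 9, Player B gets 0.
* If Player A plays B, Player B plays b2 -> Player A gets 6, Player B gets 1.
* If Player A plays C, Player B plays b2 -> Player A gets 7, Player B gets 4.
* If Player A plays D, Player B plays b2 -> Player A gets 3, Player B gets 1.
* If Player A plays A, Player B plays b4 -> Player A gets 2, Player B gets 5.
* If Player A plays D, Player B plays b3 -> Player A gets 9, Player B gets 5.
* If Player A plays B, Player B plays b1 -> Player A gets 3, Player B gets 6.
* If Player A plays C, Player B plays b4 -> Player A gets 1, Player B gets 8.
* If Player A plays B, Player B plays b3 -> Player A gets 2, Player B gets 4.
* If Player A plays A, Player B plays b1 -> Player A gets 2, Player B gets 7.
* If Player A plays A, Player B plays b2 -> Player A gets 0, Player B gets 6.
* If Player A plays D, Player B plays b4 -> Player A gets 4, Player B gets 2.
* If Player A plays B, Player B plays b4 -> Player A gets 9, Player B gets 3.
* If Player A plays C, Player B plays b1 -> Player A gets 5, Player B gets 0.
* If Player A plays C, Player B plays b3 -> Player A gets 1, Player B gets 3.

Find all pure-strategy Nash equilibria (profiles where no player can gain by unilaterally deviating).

Player A against b1: payoffs 2, 3, 5, 9 → best response D.
Player A against b2: payoffs 0, 6, 7, 3 → best response C.
Player A against b3: payoffs 0, 2, 1, 9 → best response D.
Player A against b4: payoffs 2, 9, 1, 4 → best response B.
Player B against A: payoffs 7, 6, 9, 5 → best response b3.
Player B against B: payoffs 6, 1, 4, 3 → best response b1.
Player B against C: payoffs 0, 4, 3, 8 → best response b4.
Player B against D: payoffs 0, 1, 5, 2 → best response b3.
Mutual best responses: (D, b3).

The unique pure-strategy Nash equilibrium is (D, b3).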